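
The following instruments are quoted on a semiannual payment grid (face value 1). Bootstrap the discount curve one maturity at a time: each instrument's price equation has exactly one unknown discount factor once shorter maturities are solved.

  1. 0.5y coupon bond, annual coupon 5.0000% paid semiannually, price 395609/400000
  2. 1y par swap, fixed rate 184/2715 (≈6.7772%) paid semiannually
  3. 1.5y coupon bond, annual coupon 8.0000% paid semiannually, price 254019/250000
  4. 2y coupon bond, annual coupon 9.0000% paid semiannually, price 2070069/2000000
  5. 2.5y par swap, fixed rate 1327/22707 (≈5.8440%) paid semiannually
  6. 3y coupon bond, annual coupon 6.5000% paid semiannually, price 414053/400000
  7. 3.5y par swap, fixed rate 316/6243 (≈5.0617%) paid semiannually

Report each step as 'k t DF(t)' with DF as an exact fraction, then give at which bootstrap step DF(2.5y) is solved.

1 1/2 9649/10000
2 1 2339/2500
3 3/2 9039/10000
4 2 8697/10000
5 5/2 8673/10000
6 3 2149/2500
7 7/2 421/500
DF(2.5y) is solved at step 5

step 1 [0.5y] bond c/2=1/40: DF=(395609/400000 − 1/40·(0))/(1+1/40) = 9649/10000 ≈ 0.964900
step 2 [1y] swap r/2=92/2715: DF=(1 − 92/2715·(0.964900))/(1+92/2715) = 2339/2500 ≈ 0.935600
step 3 [1.5y] bond c/2=1/25: DF=(254019/250000 − 1/25·(0.964900+0.935600))/(1+1/25) = 9039/10000 ≈ 0.903900
step 4 [2y] bond c/2=9/200: DF=(2070069/2000000 − 9/200·(0.964900+0.935600+0.903900))/(1+9/200) = 8697/10000 ≈ 0.869700
step 5 [2.5y] swap r/2=1327/45414: DF=(1 − 1327/45414·(0.964900+0.935600+0.903900+0.869700))/(1+1327/45414) = 8673/10000 ≈ 0.867300
step 6 [3y] bond c/2=13/400: DF=(414053/400000 − 13/400·(0.964900+0.935600+0.903900+0.869700+0.867300))/(1+13/400) = 2149/2500 ≈ 0.859600
step 7 [3.5y] swap r/2=158/6243: DF=(1 − 158/6243·(0.964900+0.935600+0.903900+0.869700+0.867300+0.859600))/(1+158/6243) = 421/500 ≈ 0.842000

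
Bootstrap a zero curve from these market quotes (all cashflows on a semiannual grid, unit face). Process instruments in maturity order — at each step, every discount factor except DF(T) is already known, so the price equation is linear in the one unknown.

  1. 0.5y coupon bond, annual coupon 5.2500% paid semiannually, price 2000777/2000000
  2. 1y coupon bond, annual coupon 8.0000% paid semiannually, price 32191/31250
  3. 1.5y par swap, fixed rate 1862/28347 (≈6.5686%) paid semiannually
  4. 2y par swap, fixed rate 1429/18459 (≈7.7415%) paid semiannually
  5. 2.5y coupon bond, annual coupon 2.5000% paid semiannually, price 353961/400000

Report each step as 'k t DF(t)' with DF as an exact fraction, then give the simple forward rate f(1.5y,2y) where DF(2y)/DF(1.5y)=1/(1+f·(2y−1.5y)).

1 1/2 2437/2500
2 1 953/1000
3 3/2 9069/10000
4 2 8571/10000
5 5/2 2071/2500
f(1.5y,2y) = ((9069/10000)/(8571/10000) − 1)/(1/2) = 332/2857 ≈ 11.6206%

step 1 [0.5y] bond c/2=21/800: DF=(2000777/2000000 − 21/800·(0))/(1+21/800) = 2437/2500 ≈ 0.974800
step 2 [1y] bond c/2=1/25: DF=(32191/31250 − 1/25·(0.974800))/(1+1/25) = 953/1000 ≈ 0.953000
step 3 [1.5y] swap r/2=931/28347: DF=(1 − 931/28347·(0.974800+0.953000))/(1+931/28347) = 9069/10000 ≈ 0.906900
step 4 [2y] swap r/2=1429/36918: DF=(1 − 1429/36918·(0.974800+0.953000+0.906900))/(1+1429/36918) = 8571/10000 ≈ 0.857100
step 5 [2.5y] bond c/2=1/80: DF=(353961/400000 − 1/80·(0.974800+0.953000+0.906900+0.857100))/(1+1/80) = 2071/2500 ≈ 0.828400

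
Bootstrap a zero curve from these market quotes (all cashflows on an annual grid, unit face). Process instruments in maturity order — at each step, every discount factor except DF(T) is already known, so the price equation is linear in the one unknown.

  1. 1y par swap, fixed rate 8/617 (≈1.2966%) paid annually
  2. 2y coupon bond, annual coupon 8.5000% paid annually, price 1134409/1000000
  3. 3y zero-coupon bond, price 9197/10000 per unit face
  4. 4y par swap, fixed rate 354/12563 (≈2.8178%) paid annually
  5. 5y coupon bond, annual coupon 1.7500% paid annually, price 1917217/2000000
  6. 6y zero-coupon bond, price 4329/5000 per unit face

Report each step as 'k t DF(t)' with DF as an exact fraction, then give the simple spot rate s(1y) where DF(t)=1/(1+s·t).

step 1 [1y] swap r/1=8/617: DF=(1 − 8/617·(0))/(1+8/617) = 617/625 ≈ 0.987200
step 2 [2y] bond c/1=17/200: DF=(1134409/1000000 − 17/200·(0.987200))/(1+17/200) = 4841/5000 ≈ 0.968200
step 3 [3y] zero: DF = P = 9197/10000 ≈ 0.919700
step 4 [4y] swap r/1=354/12563: DF=(1 − 354/12563·(0.987200+0.968200+0.919700))/(1+354/12563) = 4469/5000 ≈ 0.893800
step 5 [5y] bond c/1=7/400: DF=(1917217/2000000 − 7/400·(0.987200+0.968200+0.919700+0.893800))/(1+7/400) = 8773/10000 ≈ 0.877300
step 6 [6y] zero: DF = P = 4329/5000 ≈ 0.865800

1 1 617/625
2 2 4841/5000
3 3 9197/10000
4 4 4469/5000
5 5 8773/10000
6 6 4329/5000
s(1y) = (1/(617/625) − 1)/(1) = 8/617 ≈ 1.2966%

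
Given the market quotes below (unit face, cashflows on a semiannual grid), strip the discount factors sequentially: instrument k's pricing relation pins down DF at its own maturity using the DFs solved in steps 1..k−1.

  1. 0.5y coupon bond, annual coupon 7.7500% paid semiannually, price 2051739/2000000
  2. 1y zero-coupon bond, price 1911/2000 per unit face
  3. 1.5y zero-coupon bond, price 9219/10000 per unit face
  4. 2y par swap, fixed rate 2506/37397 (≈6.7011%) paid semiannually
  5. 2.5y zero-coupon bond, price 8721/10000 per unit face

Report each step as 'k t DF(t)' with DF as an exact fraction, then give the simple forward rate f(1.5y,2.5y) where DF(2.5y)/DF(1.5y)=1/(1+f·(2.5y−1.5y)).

1 1/2 2469/2500
2 1 1911/2000
3 3/2 9219/10000
4 2 8747/10000
5 5/2 8721/10000
f(1.5y,2.5y) = ((9219/10000)/(8721/10000) − 1)/(1) = 166/2907 ≈ 5.7104%

step 1 [0.5y] bond c/2=31/800: DF=(2051739/2000000 − 31/800·(0))/(1+31/800) = 2469/2500 ≈ 0.987600
step 2 [1y] zero: DF = P = 1911/2000 ≈ 0.955500
step 3 [1.5y] zero: DF = P = 9219/10000 ≈ 0.921900
step 4 [2y] swap r/2=1253/37397: DF=(1 − 1253/37397·(0.987600+0.955500+0.921900))/(1+1253/37397) = 8747/10000 ≈ 0.874700
step 5 [2.5y] zero: DF = P = 8721/10000 ≈ 0.872100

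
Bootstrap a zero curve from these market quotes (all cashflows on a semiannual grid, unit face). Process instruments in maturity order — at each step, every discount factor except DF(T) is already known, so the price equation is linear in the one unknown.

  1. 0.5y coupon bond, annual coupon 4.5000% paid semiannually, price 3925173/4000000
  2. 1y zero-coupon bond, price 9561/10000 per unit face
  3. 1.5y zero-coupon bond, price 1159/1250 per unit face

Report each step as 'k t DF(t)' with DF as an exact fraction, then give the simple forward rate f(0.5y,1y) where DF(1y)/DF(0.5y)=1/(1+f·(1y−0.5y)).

step 1 [0.5y] bond c/2=9/400: DF=(3925173/4000000 − 9/400·(0))/(1+9/400) = 9597/10000 ≈ 0.959700
step 2 [1y] zero: DF = P = 9561/10000 ≈ 0.956100
step 3 [1.5y] zero: DF = P = 1159/1250 ≈ 0.927200

1 1/2 9597/10000
2 1 9561/10000
3 3/2 1159/1250
f(0.5y,1y) = ((9597/10000)/(9561/10000) − 1)/(1/2) = 24/3187 ≈ 0.7531%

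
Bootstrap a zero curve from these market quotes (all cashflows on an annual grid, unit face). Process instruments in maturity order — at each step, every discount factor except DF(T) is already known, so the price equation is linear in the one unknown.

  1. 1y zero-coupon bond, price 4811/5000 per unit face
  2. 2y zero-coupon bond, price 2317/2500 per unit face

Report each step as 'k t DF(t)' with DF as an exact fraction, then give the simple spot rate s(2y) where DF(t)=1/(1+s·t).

1 1 4811/5000
2 2 2317/2500
s(2y) = (1/(2317/2500) − 1)/(2) = 183/4634 ≈ 3.9491%

step 1 [1y] zero: DF = P = 4811/5000 ≈ 0.962200
step 2 [2y] zero: DF = P = 2317/2500 ≈ 0.926800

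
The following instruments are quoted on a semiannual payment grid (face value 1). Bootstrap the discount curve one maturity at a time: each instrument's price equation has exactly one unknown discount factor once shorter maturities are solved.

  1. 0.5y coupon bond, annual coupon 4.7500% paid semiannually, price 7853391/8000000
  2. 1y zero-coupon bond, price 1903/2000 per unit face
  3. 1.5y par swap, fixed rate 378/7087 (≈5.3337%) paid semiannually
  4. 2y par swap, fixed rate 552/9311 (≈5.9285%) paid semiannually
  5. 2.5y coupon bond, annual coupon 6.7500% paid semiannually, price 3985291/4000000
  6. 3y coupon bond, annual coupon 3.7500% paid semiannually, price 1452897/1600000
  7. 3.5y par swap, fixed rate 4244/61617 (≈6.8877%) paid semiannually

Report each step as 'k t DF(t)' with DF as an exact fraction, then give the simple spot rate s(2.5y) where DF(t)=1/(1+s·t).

1 1/2 9589/10000
2 1 1903/2000
3 3/2 2311/2500
4 2 556/625
5 5/2 4211/5000
6 3 8073/10000
7 7/2 3939/5000
s(2.5y) = (1/(4211/5000) − 1)/(5/2) = 1578/21055 ≈ 7.4947%

step 1 [0.5y] bond c/2=19/800: DF=(7853391/8000000 − 19/800·(0))/(1+19/800) = 9589/10000 ≈ 0.958900
step 2 [1y] zero: DF = P = 1903/2000 ≈ 0.951500
step 3 [1.5y] swap r/2=189/7087: DF=(1 − 189/7087·(0.958900+0.951500))/(1+189/7087) = 2311/2500 ≈ 0.924400
step 4 [2y] swap r/2=276/9311: DF=(1 − 276/9311·(0.958900+0.951500+0.924400))/(1+276/9311) = 556/625 ≈ 0.889600
step 5 [2.5y] bond c/2=27/800: DF=(3985291/4000000 − 27/800·(0.958900+0.951500+0.924400+0.889600))/(1+27/800) = 4211/5000 ≈ 0.842200
step 6 [3y] bond c/2=3/160: DF=(1452897/1600000 − 3/160·(0.958900+0.951500+0.924400+0.889600+0.842200))/(1+3/160) = 8073/10000 ≈ 0.807300
step 7 [3.5y] swap r/2=2122/61617: DF=(1 − 2122/61617·(0.958900+0.951500+0.924400+0.889600+0.842200+0.807300))/(1+2122/61617) = 3939/5000 ≈ 0.787800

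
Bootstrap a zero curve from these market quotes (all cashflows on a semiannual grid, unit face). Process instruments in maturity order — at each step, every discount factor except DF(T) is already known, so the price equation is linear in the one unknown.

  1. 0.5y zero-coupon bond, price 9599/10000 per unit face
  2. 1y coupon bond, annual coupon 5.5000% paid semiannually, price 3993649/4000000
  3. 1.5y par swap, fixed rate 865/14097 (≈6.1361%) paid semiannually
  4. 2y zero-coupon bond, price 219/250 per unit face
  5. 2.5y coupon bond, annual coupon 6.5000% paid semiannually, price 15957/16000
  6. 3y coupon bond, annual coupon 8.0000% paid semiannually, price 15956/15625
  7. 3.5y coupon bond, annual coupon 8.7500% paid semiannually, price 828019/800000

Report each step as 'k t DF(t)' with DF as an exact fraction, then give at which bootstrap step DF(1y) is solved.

step 1 [0.5y] zero: DF = P = 9599/10000 ≈ 0.959900
step 2 [1y] bond c/2=11/400: DF=(3993649/4000000 − 11/400·(0.959900))/(1+11/400) = 473/500 ≈ 0.946000
step 3 [1.5y] swap r/2=865/28194: DF=(1 − 865/28194·(0.959900+0.946000))/(1+865/28194) = 1827/2000 ≈ 0.913500
step 4 [2y] zero: DF = P = 219/250 ≈ 0.876000
step 5 [2.5y] bond c/2=13/400: DF=(15957/16000 − 13/400·(0.959900+0.946000+0.913500+0.876000))/(1+13/400) = 531/625 ≈ 0.849600
step 6 [3y] bond c/2=1/25: DF=(15956/15625 − 1/25·(0.959900+0.946000+0.913500+0.876000+0.849600))/(1+1/25) = 8071/10000 ≈ 0.807100
step 7 [3.5y] bond c/2=7/160: DF=(828019/800000 − 7/160·(0.959900+0.946000+0.913500+0.876000+0.849600+0.807100))/(1+7/160) = 7673/10000 ≈ 0.767300

1 1/2 9599/10000
2 1 473/500
3 3/2 1827/2000
4 2 219/250
5 5/2 531/625
6 3 8071/10000
7 7/2 7673/10000
DF(1y) is solved at step 2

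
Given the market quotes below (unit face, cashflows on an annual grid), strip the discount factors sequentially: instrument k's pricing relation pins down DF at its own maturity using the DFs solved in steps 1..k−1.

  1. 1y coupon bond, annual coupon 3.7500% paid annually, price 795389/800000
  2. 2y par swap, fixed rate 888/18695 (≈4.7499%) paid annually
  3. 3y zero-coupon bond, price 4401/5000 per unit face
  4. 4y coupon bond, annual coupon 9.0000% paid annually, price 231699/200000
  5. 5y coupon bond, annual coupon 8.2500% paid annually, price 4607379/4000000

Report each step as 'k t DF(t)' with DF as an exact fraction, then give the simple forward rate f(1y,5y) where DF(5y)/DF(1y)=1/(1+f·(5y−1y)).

1 1 9583/10000
2 2 1139/1250
3 3 4401/5000
4 4 4179/5000
5 5 1977/2500
f(1y,5y) = ((9583/10000)/(1977/2500) − 1)/(4) = 1675/31632 ≈ 5.2953%

step 1 [1y] bond c/1=3/80: DF=(795389/800000 − 3/80·(0))/(1+3/80) = 9583/10000 ≈ 0.958300
step 2 [2y] swap r/1=888/18695: DF=(1 − 888/18695·(0.958300))/(1+888/18695) = 1139/1250 ≈ 0.911200
step 3 [3y] zero: DF = P = 4401/5000 ≈ 0.880200
step 4 [4y] bond c/1=9/100: DF=(231699/200000 − 9/100·(0.958300+0.911200+0.880200))/(1+9/100) = 4179/5000 ≈ 0.835800
step 5 [5y] bond c/1=33/400: DF=(4607379/4000000 − 33/400·(0.958300+0.911200+0.880200+0.835800))/(1+33/400) = 1977/2500 ≈ 0.790800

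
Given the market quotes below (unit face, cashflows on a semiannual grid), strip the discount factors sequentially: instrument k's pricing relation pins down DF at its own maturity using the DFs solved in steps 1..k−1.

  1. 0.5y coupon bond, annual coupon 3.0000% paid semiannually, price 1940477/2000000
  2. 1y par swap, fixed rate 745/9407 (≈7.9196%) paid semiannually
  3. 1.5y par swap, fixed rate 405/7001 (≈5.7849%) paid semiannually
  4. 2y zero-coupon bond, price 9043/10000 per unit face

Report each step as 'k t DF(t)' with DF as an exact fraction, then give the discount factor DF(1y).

step 1 [0.5y] bond c/2=3/200: DF=(1940477/2000000 − 3/200·(0))/(1+3/200) = 9559/10000 ≈ 0.955900
step 2 [1y] swap r/2=745/18814: DF=(1 − 745/18814·(0.955900))/(1+745/18814) = 1851/2000 ≈ 0.925500
step 3 [1.5y] swap r/2=405/14002: DF=(1 − 405/14002·(0.955900+0.925500))/(1+405/14002) = 919/1000 ≈ 0.919000
step 4 [2y] zero: DF = P = 9043/10000 ≈ 0.904300

1 1/2 9559/10000
2 1 1851/2000
3 3/2 919/1000
4 2 9043/10000
DF(1y) = 1851/2000 ≈ 0.925500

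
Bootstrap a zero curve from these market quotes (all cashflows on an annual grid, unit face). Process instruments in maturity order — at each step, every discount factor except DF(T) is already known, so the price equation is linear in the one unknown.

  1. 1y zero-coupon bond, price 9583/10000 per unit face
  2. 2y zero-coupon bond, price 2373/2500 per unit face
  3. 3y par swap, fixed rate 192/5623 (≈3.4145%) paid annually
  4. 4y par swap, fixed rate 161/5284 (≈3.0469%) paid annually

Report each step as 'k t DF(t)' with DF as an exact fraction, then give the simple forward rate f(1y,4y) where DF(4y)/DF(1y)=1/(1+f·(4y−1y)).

step 1 [1y] zero: DF = P = 9583/10000 ≈ 0.958300
step 2 [2y] zero: DF = P = 2373/2500 ≈ 0.949200
step 3 [3y] swap r/1=192/5623: DF=(1 − 192/5623·(0.958300+0.949200))/(1+192/5623) = 113/125 ≈ 0.904000
step 4 [4y] swap r/1=161/5284: DF=(1 − 161/5284·(0.958300+0.949200+0.904000))/(1+161/5284) = 8873/10000 ≈ 0.887300

1 1 9583/10000
2 2 2373/2500
3 3 113/125
4 4 8873/10000
f(1y,4y) = ((9583/10000)/(8873/10000) − 1)/(3) = 710/26619 ≈ 2.6673%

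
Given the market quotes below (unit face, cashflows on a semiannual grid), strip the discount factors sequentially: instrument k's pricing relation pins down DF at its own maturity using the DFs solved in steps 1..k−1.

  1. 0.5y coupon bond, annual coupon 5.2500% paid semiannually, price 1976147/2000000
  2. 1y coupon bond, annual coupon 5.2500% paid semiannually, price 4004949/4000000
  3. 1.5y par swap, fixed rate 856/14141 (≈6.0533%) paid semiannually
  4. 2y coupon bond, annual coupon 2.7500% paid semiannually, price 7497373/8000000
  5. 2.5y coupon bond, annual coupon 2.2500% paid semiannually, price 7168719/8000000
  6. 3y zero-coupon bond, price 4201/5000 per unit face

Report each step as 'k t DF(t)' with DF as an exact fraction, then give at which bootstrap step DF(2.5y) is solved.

1 1/2 2407/2500
2 1 951/1000
3 3/2 1143/1250
4 2 8861/10000
5 5/2 528/625
6 3 4201/5000
DF(2.5y) is solved at step 5

step 1 [0.5y] bond c/2=21/800: DF=(1976147/2000000 − 21/800·(0))/(1+21/800) = 2407/2500 ≈ 0.962800
step 2 [1y] bond c/2=21/800: DF=(4004949/4000000 − 21/800·(0.962800))/(1+21/800) = 951/1000 ≈ 0.951000
step 3 [1.5y] swap r/2=428/14141: DF=(1 − 428/14141·(0.962800+0.951000))/(1+428/14141) = 1143/1250 ≈ 0.914400
step 4 [2y] bond c/2=11/800: DF=(7497373/8000000 − 11/800·(0.962800+0.951000+0.914400))/(1+11/800) = 8861/10000 ≈ 0.886100
step 5 [2.5y] bond c/2=9/800: DF=(7168719/8000000 − 9/800·(0.962800+0.951000+0.914400+0.886100))/(1+9/800) = 528/625 ≈ 0.844800
step 6 [3y] zero: DF = P = 4201/5000 ≈ 0.840200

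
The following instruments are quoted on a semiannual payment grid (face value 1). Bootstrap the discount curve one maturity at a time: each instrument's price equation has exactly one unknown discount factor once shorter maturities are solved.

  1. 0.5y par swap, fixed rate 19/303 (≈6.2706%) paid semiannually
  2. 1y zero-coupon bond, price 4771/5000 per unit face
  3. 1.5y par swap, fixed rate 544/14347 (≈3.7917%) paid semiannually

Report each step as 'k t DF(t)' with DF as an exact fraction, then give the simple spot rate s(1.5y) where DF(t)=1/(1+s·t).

step 1 [0.5y] swap r/2=19/606: DF=(1 − 19/606·(0))/(1+19/606) = 606/625 ≈ 0.969600
step 2 [1y] zero: DF = P = 4771/5000 ≈ 0.954200
step 3 [1.5y] swap r/2=272/14347: DF=(1 − 272/14347·(0.969600+0.954200))/(1+272/14347) = 591/625 ≈ 0.945600

1 1/2 606/625
2 1 4771/5000
3 3/2 591/625
s(1.5y) = (1/(591/625) − 1)/(3/2) = 68/1773 ≈ 3.8353%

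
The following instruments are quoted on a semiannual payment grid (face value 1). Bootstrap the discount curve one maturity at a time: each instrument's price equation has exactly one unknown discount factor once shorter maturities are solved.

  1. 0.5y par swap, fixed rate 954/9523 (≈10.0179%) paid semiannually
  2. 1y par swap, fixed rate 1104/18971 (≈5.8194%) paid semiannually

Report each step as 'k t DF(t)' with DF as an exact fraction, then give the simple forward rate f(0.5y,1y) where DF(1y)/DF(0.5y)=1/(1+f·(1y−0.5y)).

step 1 [0.5y] swap r/2=477/9523: DF=(1 − 477/9523·(0))/(1+477/9523) = 9523/10000 ≈ 0.952300
step 2 [1y] swap r/2=552/18971: DF=(1 − 552/18971·(0.952300))/(1+552/18971) = 1181/1250 ≈ 0.944800

1 1/2 9523/10000
2 1 1181/1250
f(0.5y,1y) = ((9523/10000)/(1181/1250) − 1)/(1/2) = 75/4724 ≈ 1.5876%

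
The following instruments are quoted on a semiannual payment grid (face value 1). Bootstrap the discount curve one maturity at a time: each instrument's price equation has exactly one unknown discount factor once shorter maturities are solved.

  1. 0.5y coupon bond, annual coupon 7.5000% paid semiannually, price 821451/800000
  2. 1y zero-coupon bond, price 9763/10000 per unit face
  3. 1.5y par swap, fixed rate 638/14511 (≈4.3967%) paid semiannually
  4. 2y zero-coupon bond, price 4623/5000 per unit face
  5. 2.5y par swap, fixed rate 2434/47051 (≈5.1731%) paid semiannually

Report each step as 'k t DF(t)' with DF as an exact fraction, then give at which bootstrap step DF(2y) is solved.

step 1 [0.5y] bond c/2=3/80: DF=(821451/800000 − 3/80·(0))/(1+3/80) = 9897/10000 ≈ 0.989700
step 2 [1y] zero: DF = P = 9763/10000 ≈ 0.976300
step 3 [1.5y] swap r/2=319/14511: DF=(1 − 319/14511·(0.989700+0.976300))/(1+319/14511) = 4681/5000 ≈ 0.936200
step 4 [2y] zero: DF = P = 4623/5000 ≈ 0.924600
step 5 [2.5y] swap r/2=1217/47051: DF=(1 − 1217/47051·(0.989700+0.976300+0.936200+0.924600))/(1+1217/47051) = 8783/10000 ≈ 0.878300

1 1/2 9897/10000
2 1 9763/10000
3 3/2 4681/5000
4 2 4623/5000
5 5/2 8783/10000
DF(2y) is solved at step 4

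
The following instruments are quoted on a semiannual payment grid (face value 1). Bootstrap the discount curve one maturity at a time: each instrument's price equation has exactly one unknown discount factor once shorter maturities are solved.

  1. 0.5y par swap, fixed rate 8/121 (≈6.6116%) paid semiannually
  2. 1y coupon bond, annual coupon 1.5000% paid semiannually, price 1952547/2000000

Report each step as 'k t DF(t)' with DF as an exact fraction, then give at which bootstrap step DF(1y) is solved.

step 1 [0.5y] swap r/2=4/121: DF=(1 − 4/121·(0))/(1+4/121) = 121/125 ≈ 0.968000
step 2 [1y] bond c/2=3/400: DF=(1952547/2000000 − 3/400·(0.968000))/(1+3/400) = 4809/5000 ≈ 0.961800

1 1/2 121/125
2 1 4809/5000
DF(1y) is solved at step 2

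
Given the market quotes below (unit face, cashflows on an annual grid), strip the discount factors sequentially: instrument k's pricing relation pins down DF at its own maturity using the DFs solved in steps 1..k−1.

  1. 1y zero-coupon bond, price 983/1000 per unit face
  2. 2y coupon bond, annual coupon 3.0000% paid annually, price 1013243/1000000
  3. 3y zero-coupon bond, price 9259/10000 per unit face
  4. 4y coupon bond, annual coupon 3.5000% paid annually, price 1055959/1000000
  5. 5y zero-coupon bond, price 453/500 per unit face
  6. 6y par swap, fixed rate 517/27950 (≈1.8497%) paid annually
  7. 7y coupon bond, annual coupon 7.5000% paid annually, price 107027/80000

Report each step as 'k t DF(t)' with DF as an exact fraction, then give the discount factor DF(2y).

step 1 [1y] zero: DF = P = 983/1000 ≈ 0.983000
step 2 [2y] bond c/1=3/100: DF=(1013243/1000000 − 3/100·(0.983000))/(1+3/100) = 9551/10000 ≈ 0.955100
step 3 [3y] zero: DF = P = 9259/10000 ≈ 0.925900
step 4 [4y] bond c/1=7/200: DF=(1055959/1000000 − 7/200·(0.983000+0.955100+0.925900))/(1+7/200) = 4617/5000 ≈ 0.923400
step 5 [5y] zero: DF = P = 453/500 ≈ 0.906000
step 6 [6y] swap r/1=517/27950: DF=(1 − 517/27950·(0.983000+0.955100+0.925900+0.923400+0.906000))/(1+517/27950) = 4483/5000 ≈ 0.896600
step 7 [7y] bond c/1=3/40: DF=(107027/80000 − 3/40·(0.983000+0.955100+0.925900+0.923400+0.906000+0.896600))/(1+3/40) = 1709/2000 ≈ 0.854500

1 1 983/1000
2 2 9551/10000
3 3 9259/10000
4 4 4617/5000
5 5 453/500
6 6 4483/5000
7 7 1709/2000
DF(2y) = 9551/10000 ≈ 0.955100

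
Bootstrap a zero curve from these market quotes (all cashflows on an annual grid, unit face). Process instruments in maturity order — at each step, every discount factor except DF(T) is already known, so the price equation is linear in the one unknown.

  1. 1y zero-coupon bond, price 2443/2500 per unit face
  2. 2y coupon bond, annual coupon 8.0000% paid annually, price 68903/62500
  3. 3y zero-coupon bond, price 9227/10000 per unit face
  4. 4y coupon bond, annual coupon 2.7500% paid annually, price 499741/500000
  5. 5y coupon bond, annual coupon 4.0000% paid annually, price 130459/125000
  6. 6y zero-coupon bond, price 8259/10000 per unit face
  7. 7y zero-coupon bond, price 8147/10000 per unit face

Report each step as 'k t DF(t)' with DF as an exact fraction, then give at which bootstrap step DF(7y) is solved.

step 1 [1y] zero: DF = P = 2443/2500 ≈ 0.977200
step 2 [2y] bond c/1=2/25: DF=(68903/62500 − 2/25·(0.977200))/(1+2/25) = 2371/2500 ≈ 0.948400
step 3 [3y] zero: DF = P = 9227/10000 ≈ 0.922700
step 4 [4y] bond c/1=11/400: DF=(499741/500000 − 11/400·(0.977200+0.948400+0.922700))/(1+11/400) = 1793/2000 ≈ 0.896500
step 5 [5y] bond c/1=1/25: DF=(130459/125000 − 1/25·(0.977200+0.948400+0.922700+0.896500))/(1+1/25) = 1719/2000 ≈ 0.859500
step 6 [6y] zero: DF = P = 8259/10000 ≈ 0.825900
step 7 [7y] zero: DF = P = 8147/10000 ≈ 0.814700

1 1 2443/2500
2 2 2371/2500
3 3 9227/10000
4 4 1793/2000
5 5 1719/2000
6 6 8259/10000
7 7 8147/10000
DF(7y) is solved at step 7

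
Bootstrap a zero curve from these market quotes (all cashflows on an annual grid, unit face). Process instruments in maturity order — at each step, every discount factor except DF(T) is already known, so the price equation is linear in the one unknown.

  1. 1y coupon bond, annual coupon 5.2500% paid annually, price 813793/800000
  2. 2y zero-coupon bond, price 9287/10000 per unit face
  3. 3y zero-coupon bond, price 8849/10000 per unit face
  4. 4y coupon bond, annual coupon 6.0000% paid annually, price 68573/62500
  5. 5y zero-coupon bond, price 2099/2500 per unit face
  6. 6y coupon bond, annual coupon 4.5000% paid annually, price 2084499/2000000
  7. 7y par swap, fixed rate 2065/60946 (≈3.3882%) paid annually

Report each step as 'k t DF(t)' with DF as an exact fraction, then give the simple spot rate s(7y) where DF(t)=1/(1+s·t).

step 1 [1y] bond c/1=21/400: DF=(813793/800000 − 21/400·(0))/(1+21/400) = 1933/2000 ≈ 0.966500
step 2 [2y] zero: DF = P = 9287/10000 ≈ 0.928700
step 3 [3y] zero: DF = P = 8849/10000 ≈ 0.884900
step 4 [4y] bond c/1=3/50: DF=(68573/62500 − 3/50·(0.966500+0.928700+0.884900))/(1+3/50) = 8777/10000 ≈ 0.877700
step 5 [5y] zero: DF = P = 2099/2500 ≈ 0.839600
step 6 [6y] bond c/1=9/200: DF=(2084499/2000000 − 9/200·(0.966500+0.928700+0.884900+0.877700+0.839600))/(1+9/200) = 8037/10000 ≈ 0.803700
step 7 [7y] swap r/1=2065/60946: DF=(1 − 2065/60946·(0.966500+0.928700+0.884900+0.877700+0.839600+0.803700))/(1+2065/60946) = 1587/2000 ≈ 0.793500

1 1 1933/2000
2 2 9287/10000
3 3 8849/10000
4 4 8777/10000
5 5 2099/2500
6 6 8037/10000
7 7 1587/2000
s(7y) = (1/(1587/2000) − 1)/(7) = 59/1587 ≈ 3.7177%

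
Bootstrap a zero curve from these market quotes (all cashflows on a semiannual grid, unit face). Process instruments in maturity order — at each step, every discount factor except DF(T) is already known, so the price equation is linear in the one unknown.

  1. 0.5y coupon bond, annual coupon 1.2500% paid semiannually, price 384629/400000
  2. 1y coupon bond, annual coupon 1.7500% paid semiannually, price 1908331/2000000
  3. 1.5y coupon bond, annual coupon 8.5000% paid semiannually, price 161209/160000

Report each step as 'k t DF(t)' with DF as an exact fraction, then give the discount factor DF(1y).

step 1 [0.5y] bond c/2=1/160: DF=(384629/400000 − 1/160·(0))/(1+1/160) = 2389/2500 ≈ 0.955600
step 2 [1y] bond c/2=7/800: DF=(1908331/2000000 − 7/800·(0.955600))/(1+7/800) = 586/625 ≈ 0.937600
step 3 [1.5y] bond c/2=17/400: DF=(161209/160000 − 17/400·(0.955600+0.937600))/(1+17/400) = 8893/10000 ≈ 0.889300

1 1/2 2389/2500
2 1 586/625
3 3/2 8893/10000
DF(1y) = 586/625 ≈ 0.937600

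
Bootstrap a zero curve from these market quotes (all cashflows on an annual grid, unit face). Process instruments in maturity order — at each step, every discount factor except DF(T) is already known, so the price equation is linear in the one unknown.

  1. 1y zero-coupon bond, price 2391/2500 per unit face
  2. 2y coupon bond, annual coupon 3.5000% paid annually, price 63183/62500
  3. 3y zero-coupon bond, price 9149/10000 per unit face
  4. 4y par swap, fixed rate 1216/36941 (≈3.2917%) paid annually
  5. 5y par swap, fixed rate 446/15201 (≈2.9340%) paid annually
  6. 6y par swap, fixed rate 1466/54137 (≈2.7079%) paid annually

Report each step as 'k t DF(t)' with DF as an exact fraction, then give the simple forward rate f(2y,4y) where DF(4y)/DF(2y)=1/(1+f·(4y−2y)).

1 1 2391/2500
2 2 2361/2500
3 3 9149/10000
4 4 549/625
5 5 4331/5000
6 6 4267/5000
f(2y,4y) = ((2361/2500)/(549/625) − 1)/(2) = 55/1464 ≈ 3.7568%

step 1 [1y] zero: DF = P = 2391/2500 ≈ 0.956400
step 2 [2y] bond c/1=7/200: DF=(63183/62500 − 7/200·(0.956400))/(1+7/200) = 2361/2500 ≈ 0.944400
step 3 [3y] zero: DF = P = 9149/10000 ≈ 0.914900
step 4 [4y] swap r/1=1216/36941: DF=(1 − 1216/36941·(0.956400+0.944400+0.914900))/(1+1216/36941) = 549/625 ≈ 0.878400
step 5 [5y] swap r/1=446/15201: DF=(1 − 446/15201·(0.956400+0.944400+0.914900+0.878400))/(1+446/15201) = 4331/5000 ≈ 0.866200
step 6 [6y] swap r/1=1466/54137: DF=(1 − 1466/54137·(0.956400+0.944400+0.914900+0.878400+0.866200))/(1+1466/54137) = 4267/5000 ≈ 0.853400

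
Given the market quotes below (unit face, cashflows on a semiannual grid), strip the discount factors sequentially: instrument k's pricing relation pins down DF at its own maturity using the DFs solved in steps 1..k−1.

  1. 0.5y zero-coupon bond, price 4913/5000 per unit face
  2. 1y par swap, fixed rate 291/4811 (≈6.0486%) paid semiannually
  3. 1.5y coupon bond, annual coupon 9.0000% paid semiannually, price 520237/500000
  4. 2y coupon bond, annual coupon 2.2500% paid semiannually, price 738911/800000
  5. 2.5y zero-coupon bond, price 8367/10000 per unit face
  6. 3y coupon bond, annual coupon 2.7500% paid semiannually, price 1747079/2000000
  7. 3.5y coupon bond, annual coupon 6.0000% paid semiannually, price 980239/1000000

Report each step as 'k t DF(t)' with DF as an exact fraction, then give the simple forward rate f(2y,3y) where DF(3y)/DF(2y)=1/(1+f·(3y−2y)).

step 1 [0.5y] zero: DF = P = 4913/5000 ≈ 0.982600
step 2 [1y] swap r/2=291/9622: DF=(1 − 291/9622·(0.982600))/(1+291/9622) = 4709/5000 ≈ 0.941800
step 3 [1.5y] bond c/2=9/200: DF=(520237/500000 − 9/200·(0.982600+0.941800))/(1+9/200) = 1141/1250 ≈ 0.912800
step 4 [2y] bond c/2=9/800: DF=(738911/800000 − 9/800·(0.982600+0.941800+0.912800))/(1+9/800) = 4409/5000 ≈ 0.881800
step 5 [2.5y] zero: DF = P = 8367/10000 ≈ 0.836700
step 6 [3y] bond c/2=11/800: DF=(1747079/2000000 − 11/800·(0.982600+0.941800+0.912800+0.881800+0.836700))/(1+11/800) = 7999/10000 ≈ 0.799900
step 7 [3.5y] bond c/2=3/100: DF=(980239/1000000 − 3/100·(0.982600+0.941800+0.912800+0.881800+0.836700+0.799900))/(1+3/100) = 7957/10000 ≈ 0.795700

1 1/2 4913/5000
2 1 4709/5000
3 3/2 1141/1250
4 2 4409/5000
5 5/2 8367/10000
6 3 7999/10000
7 7/2 7957/10000
f(2y,3y) = ((4409/5000)/(7999/10000) − 1)/(1) = 819/7999 ≈ 10.2388%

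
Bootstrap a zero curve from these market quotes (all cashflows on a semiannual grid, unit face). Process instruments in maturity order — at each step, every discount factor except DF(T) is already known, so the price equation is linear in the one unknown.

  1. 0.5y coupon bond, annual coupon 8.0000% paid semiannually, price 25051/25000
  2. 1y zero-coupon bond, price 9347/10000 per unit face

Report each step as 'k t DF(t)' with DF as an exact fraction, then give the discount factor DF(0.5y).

1 1/2 1927/2000
2 1 9347/10000
DF(0.5y) = 1927/2000 ≈ 0.963500

step 1 [0.5y] bond c/2=1/25: DF=(25051/25000 − 1/25·(0))/(1+1/25) = 1927/2000 ≈ 0.963500
step 2 [1y] zero: DF = P = 9347/10000 ≈ 0.934700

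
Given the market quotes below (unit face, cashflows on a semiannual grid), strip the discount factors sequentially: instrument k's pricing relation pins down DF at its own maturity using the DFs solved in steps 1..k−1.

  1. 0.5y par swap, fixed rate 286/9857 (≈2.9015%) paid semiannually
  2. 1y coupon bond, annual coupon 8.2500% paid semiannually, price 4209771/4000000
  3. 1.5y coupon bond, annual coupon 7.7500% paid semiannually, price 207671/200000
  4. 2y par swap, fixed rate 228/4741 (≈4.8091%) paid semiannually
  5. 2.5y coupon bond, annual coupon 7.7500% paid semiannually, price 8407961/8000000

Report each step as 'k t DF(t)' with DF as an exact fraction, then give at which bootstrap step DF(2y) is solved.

step 1 [0.5y] swap r/2=143/9857: DF=(1 − 143/9857·(0))/(1+143/9857) = 9857/10000 ≈ 0.985700
step 2 [1y] bond c/2=33/800: DF=(4209771/4000000 − 33/800·(0.985700))/(1+33/800) = 9717/10000 ≈ 0.971700
step 3 [1.5y] bond c/2=31/800: DF=(207671/200000 − 31/800·(0.985700+0.971700))/(1+31/800) = 4633/5000 ≈ 0.926600
step 4 [2y] swap r/2=114/4741: DF=(1 − 114/4741·(0.985700+0.971700+0.926600))/(1+114/4741) = 568/625 ≈ 0.908800
step 5 [2.5y] bond c/2=31/800: DF=(8407961/8000000 − 31/800·(0.985700+0.971700+0.926600+0.908800))/(1+31/800) = 8703/10000 ≈ 0.870300

1 1/2 9857/10000
2 1 9717/10000
3 3/2 4633/5000
4 2 568/625
5 5/2 8703/10000
DF(2y) is solved at step 4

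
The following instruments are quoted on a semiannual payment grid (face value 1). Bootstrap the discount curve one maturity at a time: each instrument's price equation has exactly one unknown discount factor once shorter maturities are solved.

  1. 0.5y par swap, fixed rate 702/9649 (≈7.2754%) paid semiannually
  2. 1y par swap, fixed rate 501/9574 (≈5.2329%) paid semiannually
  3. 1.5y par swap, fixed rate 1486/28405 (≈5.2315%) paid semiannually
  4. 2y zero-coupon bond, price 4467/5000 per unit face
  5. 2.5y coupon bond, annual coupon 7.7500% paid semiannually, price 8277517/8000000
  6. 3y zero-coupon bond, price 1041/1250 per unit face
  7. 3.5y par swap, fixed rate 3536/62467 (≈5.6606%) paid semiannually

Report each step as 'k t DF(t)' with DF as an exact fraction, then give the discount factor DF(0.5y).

1 1/2 9649/10000
2 1 9499/10000
3 3/2 9257/10000
4 2 4467/5000
5 5/2 1071/1250
6 3 1041/1250
7 7/2 1029/1250
DF(0.5y) = 9649/10000 ≈ 0.964900

step 1 [0.5y] swap r/2=351/9649: DF=(1 − 351/9649·(0))/(1+351/9649) = 9649/10000 ≈ 0.964900
step 2 [1y] swap r/2=501/19148: DF=(1 − 501/19148·(0.964900))/(1+501/19148) = 9499/10000 ≈ 0.949900
step 3 [1.5y] swap r/2=743/28405: DF=(1 − 743/28405·(0.964900+0.949900))/(1+743/28405) = 9257/10000 ≈ 0.925700
step 4 [2y] zero: DF = P = 4467/5000 ≈ 0.893400
step 5 [2.5y] bond c/2=31/800: DF=(8277517/8000000 − 31/800·(0.964900+0.949900+0.925700+0.893400))/(1+31/800) = 1071/1250 ≈ 0.856800
step 6 [3y] zero: DF = P = 1041/1250 ≈ 0.832800
step 7 [3.5y] swap r/2=1768/62467: DF=(1 − 1768/62467·(0.964900+0.949900+0.925700+0.893400+0.856800+0.832800))/(1+1768/62467) = 1029/1250 ≈ 0.823200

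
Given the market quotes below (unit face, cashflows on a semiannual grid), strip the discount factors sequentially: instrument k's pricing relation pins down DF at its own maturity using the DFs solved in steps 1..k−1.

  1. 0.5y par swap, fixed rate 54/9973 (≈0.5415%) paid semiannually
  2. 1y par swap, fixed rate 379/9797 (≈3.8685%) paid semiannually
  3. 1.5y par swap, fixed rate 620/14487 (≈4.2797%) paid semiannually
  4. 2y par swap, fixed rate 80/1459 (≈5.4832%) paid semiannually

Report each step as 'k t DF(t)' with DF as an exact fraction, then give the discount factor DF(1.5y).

1 1/2 9973/10000
2 1 9621/10000
3 3/2 469/500
4 2 112/125
DF(1.5y) = 469/500 ≈ 0.938000

step 1 [0.5y] swap r/2=27/9973: DF=(1 − 27/9973·(0))/(1+27/9973) = 9973/10000 ≈ 0.997300
step 2 [1y] swap r/2=379/19594: DF=(1 − 379/19594·(0.997300))/(1+379/19594) = 9621/10000 ≈ 0.962100
step 3 [1.5y] swap r/2=310/14487: DF=(1 − 310/14487·(0.997300+0.962100))/(1+310/14487) = 469/500 ≈ 0.938000
step 4 [2y] swap r/2=40/1459: DF=(1 − 40/1459·(0.997300+0.962100+0.938000))/(1+40/1459) = 112/125 ≈ 0.896000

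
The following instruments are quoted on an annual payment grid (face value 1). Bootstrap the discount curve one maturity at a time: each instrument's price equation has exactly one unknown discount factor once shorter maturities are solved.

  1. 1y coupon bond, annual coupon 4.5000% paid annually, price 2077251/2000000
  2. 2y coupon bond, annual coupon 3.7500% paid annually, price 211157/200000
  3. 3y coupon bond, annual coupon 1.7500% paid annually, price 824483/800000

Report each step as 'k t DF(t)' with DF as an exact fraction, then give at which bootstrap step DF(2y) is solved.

step 1 [1y] bond c/1=9/200: DF=(2077251/2000000 − 9/200·(0))/(1+9/200) = 9939/10000 ≈ 0.993900
step 2 [2y] bond c/1=3/80: DF=(211157/200000 − 3/80·(0.993900))/(1+3/80) = 9817/10000 ≈ 0.981700
step 3 [3y] bond c/1=7/400: DF=(824483/800000 − 7/400·(0.993900+0.981700))/(1+7/400) = 9789/10000 ≈ 0.978900

1 1 9939/10000
2 2 9817/10000
3 3 9789/10000
DF(2y) is solved at step 2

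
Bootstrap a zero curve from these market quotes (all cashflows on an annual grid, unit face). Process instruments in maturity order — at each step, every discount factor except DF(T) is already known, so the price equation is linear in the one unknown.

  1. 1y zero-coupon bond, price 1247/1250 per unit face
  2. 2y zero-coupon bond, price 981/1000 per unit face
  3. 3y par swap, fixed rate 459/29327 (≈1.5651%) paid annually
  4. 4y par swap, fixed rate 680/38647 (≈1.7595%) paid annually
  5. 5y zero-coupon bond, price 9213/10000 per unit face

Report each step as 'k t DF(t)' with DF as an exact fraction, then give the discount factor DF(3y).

step 1 [1y] zero: DF = P = 1247/1250 ≈ 0.997600
step 2 [2y] zero: DF = P = 981/1000 ≈ 0.981000
step 3 [3y] swap r/1=459/29327: DF=(1 − 459/29327·(0.997600+0.981000))/(1+459/29327) = 9541/10000 ≈ 0.954100
step 4 [4y] swap r/1=680/38647: DF=(1 − 680/38647·(0.997600+0.981000+0.954100))/(1+680/38647) = 233/250 ≈ 0.932000
step 5 [5y] zero: DF = P = 9213/10000 ≈ 0.921300

1 1 1247/1250
2 2 981/1000
3 3 9541/10000
4 4 233/250
5 5 9213/10000
DF(3y) = 9541/10000 ≈ 0.954100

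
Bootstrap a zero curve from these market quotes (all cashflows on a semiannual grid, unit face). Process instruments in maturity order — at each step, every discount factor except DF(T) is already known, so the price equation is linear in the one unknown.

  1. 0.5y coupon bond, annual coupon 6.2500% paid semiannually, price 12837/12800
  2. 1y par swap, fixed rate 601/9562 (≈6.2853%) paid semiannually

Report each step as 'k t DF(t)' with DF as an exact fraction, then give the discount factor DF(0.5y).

1 1/2 389/400
2 1 9399/10000
DF(0.5y) = 389/400 ≈ 0.972500

step 1 [0.5y] bond c/2=1/32: DF=(12837/12800 − 1/32·(0))/(1+1/32) = 389/400 ≈ 0.972500
step 2 [1y] swap r/2=601/19124: DF=(1 − 601/19124·(0.972500))/(1+601/19124) = 9399/10000 ≈ 0.939900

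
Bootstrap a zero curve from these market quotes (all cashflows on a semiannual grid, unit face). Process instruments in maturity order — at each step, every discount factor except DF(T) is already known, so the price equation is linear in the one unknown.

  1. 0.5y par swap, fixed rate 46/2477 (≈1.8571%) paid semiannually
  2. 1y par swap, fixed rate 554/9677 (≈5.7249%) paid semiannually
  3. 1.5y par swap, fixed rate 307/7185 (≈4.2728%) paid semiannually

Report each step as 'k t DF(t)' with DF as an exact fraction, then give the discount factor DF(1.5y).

step 1 [0.5y] swap r/2=23/2477: DF=(1 − 23/2477·(0))/(1+23/2477) = 2477/2500 ≈ 0.990800
step 2 [1y] swap r/2=277/9677: DF=(1 − 277/9677·(0.990800))/(1+277/9677) = 4723/5000 ≈ 0.944600
step 3 [1.5y] swap r/2=307/14370: DF=(1 − 307/14370·(0.990800+0.944600))/(1+307/14370) = 4693/5000 ≈ 0.938600

1 1/2 2477/2500
2 1 4723/5000
3 3/2 4693/5000
DF(1.5y) = 4693/5000 ≈ 0.938600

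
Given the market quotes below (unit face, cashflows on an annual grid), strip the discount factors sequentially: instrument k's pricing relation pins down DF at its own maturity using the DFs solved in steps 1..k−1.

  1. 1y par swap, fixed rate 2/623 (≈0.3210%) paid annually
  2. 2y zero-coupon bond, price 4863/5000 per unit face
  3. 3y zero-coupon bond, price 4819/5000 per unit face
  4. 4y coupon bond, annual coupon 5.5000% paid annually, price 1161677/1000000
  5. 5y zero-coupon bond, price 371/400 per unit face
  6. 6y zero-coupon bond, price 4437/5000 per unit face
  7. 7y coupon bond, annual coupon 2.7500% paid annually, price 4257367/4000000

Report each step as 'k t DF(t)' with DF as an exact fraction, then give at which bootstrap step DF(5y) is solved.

1 1 623/625
2 2 4863/5000
3 3 4819/5000
4 4 4741/5000
5 5 371/400
6 6 4437/5000
7 7 4417/5000
DF(5y) is solved at step 5

step 1 [1y] swap r/1=2/623: DF=(1 − 2/623·(0))/(1+2/623) = 623/625 ≈ 0.996800
step 2 [2y] zero: DF = P = 4863/5000 ≈ 0.972600
step 3 [3y] zero: DF = P = 4819/5000 ≈ 0.963800
step 4 [4y] bond c/1=11/200: DF=(1161677/1000000 − 11/200·(0.996800+0.972600+0.963800))/(1+11/200) = 4741/5000 ≈ 0.948200
step 5 [5y] zero: DF = P = 371/400 ≈ 0.927500
step 6 [6y] zero: DF = P = 4437/5000 ≈ 0.887400
step 7 [7y] bond c/1=11/400: DF=(4257367/4000000 − 11/400·(0.996800+0.972600+0.963800+0.948200+0.927500+0.887400))/(1+11/400) = 4417/5000 ≈ 0.883400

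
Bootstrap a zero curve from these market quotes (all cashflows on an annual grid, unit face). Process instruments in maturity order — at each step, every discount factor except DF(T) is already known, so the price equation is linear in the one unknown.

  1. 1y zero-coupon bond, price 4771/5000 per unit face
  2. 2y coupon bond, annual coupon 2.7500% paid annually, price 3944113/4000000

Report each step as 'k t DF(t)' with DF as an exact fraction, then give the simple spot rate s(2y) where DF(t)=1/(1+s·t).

1 1 4771/5000
2 2 9341/10000
s(2y) = (1/(9341/10000) − 1)/(2) = 659/18682 ≈ 3.5275%

step 1 [1y] zero: DF = P = 4771/5000 ≈ 0.954200
step 2 [2y] bond c/1=11/400: DF=(3944113/4000000 − 11/400·(0.954200))/(1+11/400) = 9341/10000 ≈ 0.934100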